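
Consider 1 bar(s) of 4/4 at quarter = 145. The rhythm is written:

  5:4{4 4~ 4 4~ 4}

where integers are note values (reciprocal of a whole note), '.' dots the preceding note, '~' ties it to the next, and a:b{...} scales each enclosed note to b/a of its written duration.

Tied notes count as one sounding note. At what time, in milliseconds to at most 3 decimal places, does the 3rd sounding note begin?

1. 0.0ms @ 0 + 331.034ms (4/5)
2. 331.034ms @ 4/5 + 662.069ms (8/5)
3. 993.103ms @ 12/5 + 662.069ms (8/5)

note 3 onset = 12/5b = 993.103ms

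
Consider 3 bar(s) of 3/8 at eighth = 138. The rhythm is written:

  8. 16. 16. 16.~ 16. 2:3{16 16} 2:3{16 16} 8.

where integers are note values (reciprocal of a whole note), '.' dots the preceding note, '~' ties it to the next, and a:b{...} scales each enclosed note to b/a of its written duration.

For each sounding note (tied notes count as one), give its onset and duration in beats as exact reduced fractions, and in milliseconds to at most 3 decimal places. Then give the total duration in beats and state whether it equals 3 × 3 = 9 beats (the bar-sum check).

1) 0.0ms=0b +652.174ms=3/2b
2) 652.174ms=3/2b +326.087ms=3/4b
3) 978.261ms=9/4b +326.087ms=3/4b
4) 1304.348ms=3b +652.174ms=3/2b
5) 1956.522ms=9/2b +326.087ms=3/4b
6) 2282.609ms=21/4b +326.087ms=3/4b
7) 2608.696ms=6b +326.087ms=3/4b
8) 2934.783ms=27/4b +326.087ms=3/4b
9) 3260.87ms=15/2b +652.174ms=3/2b
Σ=9b of 9 (138bpm 3/8) — PASS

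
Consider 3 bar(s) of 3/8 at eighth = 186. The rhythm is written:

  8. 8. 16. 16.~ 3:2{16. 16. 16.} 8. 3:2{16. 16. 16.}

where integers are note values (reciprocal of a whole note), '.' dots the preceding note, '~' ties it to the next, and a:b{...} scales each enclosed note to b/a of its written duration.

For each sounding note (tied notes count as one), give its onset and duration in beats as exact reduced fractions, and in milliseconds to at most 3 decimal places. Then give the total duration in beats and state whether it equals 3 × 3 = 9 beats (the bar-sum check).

1) 0.0ms=0b +483.871ms=3/2b
2) 483.871ms=3/2b +483.871ms=3/2b
3) 967.742ms=3b +241.935ms=3/4b
4) 1209.677ms=15/4b +403.226ms=5/4b
5) 1612.903ms=5b +161.29ms=1/2b
6) 1774.194ms=11/2b +161.29ms=1/2b
7) 1935.484ms=6b +483.871ms=3/2b
8) 2419.355ms=15/2b +161.29ms=1/2b
9) 2580.645ms=8b +161.29ms=1/2b
10) 2741.935ms=17/2b +161.29ms=1/2b
Σ=9b of 9 (186bpm 3/8) — PASS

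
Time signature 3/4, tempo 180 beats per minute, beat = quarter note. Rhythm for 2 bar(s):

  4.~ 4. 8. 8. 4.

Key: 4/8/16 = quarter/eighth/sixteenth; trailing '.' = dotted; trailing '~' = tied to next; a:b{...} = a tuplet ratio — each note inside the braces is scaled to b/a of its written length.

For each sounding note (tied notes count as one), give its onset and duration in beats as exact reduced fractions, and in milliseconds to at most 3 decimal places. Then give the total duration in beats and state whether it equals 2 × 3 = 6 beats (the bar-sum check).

1) 0.0ms=0b +1000.0ms=3b
2) 1000.0ms=3b +250.0ms=3/4b
3) 1250.0ms=15/4b +250.0ms=3/4b
4) 1500.0ms=9/2b +500.0ms=3/2b
Σ=6b of 6 (180bpm 3/4) — PASS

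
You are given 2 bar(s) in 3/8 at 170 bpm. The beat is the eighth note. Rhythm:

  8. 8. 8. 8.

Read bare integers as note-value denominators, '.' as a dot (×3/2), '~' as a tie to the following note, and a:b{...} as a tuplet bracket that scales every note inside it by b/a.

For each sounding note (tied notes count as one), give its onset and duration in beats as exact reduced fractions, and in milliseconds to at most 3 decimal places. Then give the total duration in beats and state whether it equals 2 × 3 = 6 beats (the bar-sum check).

1) 0.0ms=0b +529.412ms=3/2b
2) 529.412ms=3/2b +529.412ms=3/2b
3) 1058.824ms=3b +529.412ms=3/2b
4) 1588.235ms=9/2b +529.412ms=3/2b
Σ=6b of 6 (170bpm 3/8) — PASS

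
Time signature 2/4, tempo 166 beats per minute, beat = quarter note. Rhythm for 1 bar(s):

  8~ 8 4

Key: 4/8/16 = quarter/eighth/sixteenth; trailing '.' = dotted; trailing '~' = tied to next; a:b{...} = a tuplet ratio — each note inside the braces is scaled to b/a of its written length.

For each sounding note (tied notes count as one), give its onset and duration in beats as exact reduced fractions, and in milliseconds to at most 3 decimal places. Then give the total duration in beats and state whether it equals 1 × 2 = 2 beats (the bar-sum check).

1) 0.0ms=0b +361.446ms=1b
2) 361.446ms=1b +361.446ms=1b
Σ=2b of 2 (166bpm 2/4) — PASS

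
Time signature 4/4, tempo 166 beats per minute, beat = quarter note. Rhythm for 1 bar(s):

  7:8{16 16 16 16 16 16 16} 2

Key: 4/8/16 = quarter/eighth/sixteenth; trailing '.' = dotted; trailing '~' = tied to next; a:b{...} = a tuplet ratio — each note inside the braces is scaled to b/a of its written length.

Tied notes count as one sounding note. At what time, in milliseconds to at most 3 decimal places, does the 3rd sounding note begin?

1. 0.0ms @ 0 + 103.27ms (2/7)
2. 103.27ms @ 2/7 + 103.27ms (2/7)
3. 206.54ms @ 4/7 + 103.27ms (2/7)
4. 309.811ms @ 6/7 + 103.27ms (2/7)
5. 413.081ms @ 8/7 + 103.27ms (2/7)
6. 516.351ms @ 10/7 + 103.27ms (2/7)
7. 619.621ms @ 12/7 + 103.27ms (2/7)
8. 722.892ms @ 2 + 722.892ms (2)

note 3 onset = 4/7b = 206.54ms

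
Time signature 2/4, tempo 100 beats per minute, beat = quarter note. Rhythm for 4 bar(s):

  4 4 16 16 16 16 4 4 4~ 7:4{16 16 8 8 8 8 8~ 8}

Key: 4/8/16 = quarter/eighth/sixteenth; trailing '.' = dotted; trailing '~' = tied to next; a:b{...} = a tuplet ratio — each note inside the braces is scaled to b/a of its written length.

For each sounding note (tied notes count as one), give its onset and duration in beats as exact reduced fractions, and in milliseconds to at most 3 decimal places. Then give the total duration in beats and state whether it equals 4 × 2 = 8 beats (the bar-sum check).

1) 0.0ms=0b +600.0ms=1b
2) 600.0ms=1b +600.0ms=1b
3) 1200.0ms=2b +150.0ms=1/4b
4) 1350.0ms=9/4b +150.0ms=1/4b
5) 1500.0ms=5/2b +150.0ms=1/4b
6) 1650.0ms=11/4b +150.0ms=1/4b
7) 1800.0ms=3b +600.0ms=1b
8) 2400.0ms=4b +600.0ms=1b
9) 3000.0ms=5b +685.714ms=8/7b
10) 3685.714ms=43/7b +85.714ms=1/7b
11) 3771.429ms=44/7b +171.429ms=2/7b
12) 3942.857ms=46/7b +171.429ms=2/7b
13) 4114.286ms=48/7b +171.429ms=2/7b
14) 4285.714ms=50/7b +171.429ms=2/7b
15) 4457.143ms=52/7b +342.857ms=4/7b
Σ=8b of 8 (100bpm 2/4) — PASS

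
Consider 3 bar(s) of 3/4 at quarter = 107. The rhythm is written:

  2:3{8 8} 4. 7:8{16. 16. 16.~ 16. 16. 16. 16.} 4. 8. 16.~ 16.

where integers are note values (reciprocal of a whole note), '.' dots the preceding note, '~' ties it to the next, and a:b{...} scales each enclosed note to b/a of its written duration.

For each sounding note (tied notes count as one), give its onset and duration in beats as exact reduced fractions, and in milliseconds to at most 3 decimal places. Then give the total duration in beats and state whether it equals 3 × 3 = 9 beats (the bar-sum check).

1) 0.0ms=0b +420.561ms=3/4b
2) 420.561ms=3/4b +420.561ms=3/4b
3) 841.121ms=3/2b +841.121ms=3/2b
4) 1682.243ms=3b +240.32ms=3/7b
5) 1922.563ms=24/7b +240.32ms=3/7b
6) 2162.884ms=27/7b +480.641ms=6/7b
7) 2643.525ms=33/7b +240.32ms=3/7b
8) 2883.845ms=36/7b +240.32ms=3/7b
9) 3124.166ms=39/7b +240.32ms=3/7b
10) 3364.486ms=6b +841.121ms=3/2b
11) 4205.607ms=15/2b +420.561ms=3/4b
12) 4626.168ms=33/4b +420.561ms=3/4b
Σ=9b of 9 (107bpm 3/4) — PASS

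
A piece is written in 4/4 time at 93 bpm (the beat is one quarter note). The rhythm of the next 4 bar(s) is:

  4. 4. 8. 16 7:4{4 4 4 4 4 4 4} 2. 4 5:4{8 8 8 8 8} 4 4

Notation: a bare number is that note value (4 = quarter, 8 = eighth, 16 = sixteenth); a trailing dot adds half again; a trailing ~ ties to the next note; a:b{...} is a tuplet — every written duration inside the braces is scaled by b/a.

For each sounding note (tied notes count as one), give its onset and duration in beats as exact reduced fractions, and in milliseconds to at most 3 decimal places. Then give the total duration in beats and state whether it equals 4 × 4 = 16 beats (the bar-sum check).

1) 0.0ms=0b +967.742ms=3/2b
2) 967.742ms=3/2b +967.742ms=3/2b
3) 1935.484ms=3b +483.871ms=3/4b
4) 2419.355ms=15/4b +161.29ms=1/4b
5) 2580.645ms=4b +368.664ms=4/7b
6) 2949.309ms=32/7b +368.664ms=4/7b
7) 3317.972ms=36/7b +368.664ms=4/7b
8) 3686.636ms=40/7b +368.664ms=4/7b
9) 4055.3ms=44/7b +368.664ms=4/7b
10) 4423.963ms=48/7b +368.664ms=4/7b
11) 4792.627ms=52/7b +368.664ms=4/7b
12) 5161.29ms=8b +1935.484ms=3b
13) 7096.774ms=11b +645.161ms=1b
14) 7741.935ms=12b +258.065ms=2/5b
15) 8000.0ms=62/5b +258.065ms=2/5b
16) 8258.065ms=64/5b +258.065ms=2/5b
17) 8516.129ms=66/5b +258.065ms=2/5b
18) 8774.194ms=68/5b +258.065ms=2/5b
19) 9032.258ms=14b +645.161ms=1b
20) 9677.419ms=15b +645.161ms=1b
Σ=16b of 16 (93bpm 4/4) — PASS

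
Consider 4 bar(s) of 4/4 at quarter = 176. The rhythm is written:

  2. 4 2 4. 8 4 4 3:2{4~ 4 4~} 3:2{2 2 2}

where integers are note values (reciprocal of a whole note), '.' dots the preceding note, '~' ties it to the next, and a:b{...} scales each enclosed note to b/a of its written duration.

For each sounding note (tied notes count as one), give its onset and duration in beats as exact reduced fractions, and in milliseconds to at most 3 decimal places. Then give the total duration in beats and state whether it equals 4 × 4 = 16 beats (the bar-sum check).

1) 0.0ms=0b +1022.727ms=3b
2) 1022.727ms=3b +340.909ms=1b
3) 1363.636ms=4b +681.818ms=2b
4) 2045.455ms=6b +511.364ms=3/2b
5) 2556.818ms=15/2b +170.455ms=1/2b
6) 2727.273ms=8b +340.909ms=1b
7) 3068.182ms=9b +340.909ms=1b
8) 3409.091ms=10b +454.545ms=4/3b
9) 3863.636ms=34/3b +681.818ms=2b
10) 4545.455ms=40/3b +454.545ms=4/3b
11) 5000.0ms=44/3b +454.545ms=4/3b
Σ=16b of 16 (176bpm 4/4) — PASS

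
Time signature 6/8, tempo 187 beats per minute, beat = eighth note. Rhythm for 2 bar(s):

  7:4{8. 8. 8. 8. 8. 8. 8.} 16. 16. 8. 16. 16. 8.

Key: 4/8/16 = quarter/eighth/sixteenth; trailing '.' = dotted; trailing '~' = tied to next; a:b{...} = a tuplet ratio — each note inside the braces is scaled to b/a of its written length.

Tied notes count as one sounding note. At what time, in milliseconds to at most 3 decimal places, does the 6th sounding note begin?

note 6 onset = 30/7b = 1375.095ms

1. 0.0ms @ 0 + 275.019ms (6/7)
2. 275.019ms @ 6/7 + 275.019ms (6/7)
3. 550.038ms @ 12/7 + 275.019ms (6/7)
4. 825.057ms @ 18/7 + 275.019ms (6/7)
5. 1100.076ms @ 24/7 + 275.019ms (6/7)
6. 1375.095ms @ 30/7 + 275.019ms (6/7)
7. 1650.115ms @ 36/7 + 275.019ms (6/7)
8. 1925.134ms @ 6 + 240.642ms (3/4)
9. 2165.775ms @ 27/4 + 240.642ms (3/4)
10. 2406.417ms @ 15/2 + 481.283ms (3/2)
11. 2887.701ms @ 9 + 240.642ms (3/4)
12. 3128.342ms @ 39/4 + 240.642ms (3/4)
13. 3368.984ms @ 21/2 + 481.283ms (3/2)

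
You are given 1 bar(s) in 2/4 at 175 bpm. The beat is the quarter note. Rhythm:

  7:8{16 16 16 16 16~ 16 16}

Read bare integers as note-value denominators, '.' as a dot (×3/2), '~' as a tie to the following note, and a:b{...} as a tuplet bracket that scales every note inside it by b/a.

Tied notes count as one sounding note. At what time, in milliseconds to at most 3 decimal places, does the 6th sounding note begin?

note 6 onset = 12/7b = 587.755ms

1. 0.0ms @ 0 + 97.959ms (2/7)
2. 97.959ms @ 2/7 + 97.959ms (2/7)
3. 195.918ms @ 4/7 + 97.959ms (2/7)
4. 293.878ms @ 6/7 + 97.959ms (2/7)
5. 391.837ms @ 8/7 + 195.918ms (4/7)
6. 587.755ms @ 12/7 + 97.959ms (2/7)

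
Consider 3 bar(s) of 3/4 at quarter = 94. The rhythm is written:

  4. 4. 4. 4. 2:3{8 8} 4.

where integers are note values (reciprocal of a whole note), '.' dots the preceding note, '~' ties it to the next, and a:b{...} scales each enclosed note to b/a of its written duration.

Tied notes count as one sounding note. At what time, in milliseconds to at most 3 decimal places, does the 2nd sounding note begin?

note 2 onset = 3/2b = 957.447ms

1. 0.0ms @ 0 + 957.447ms (3/2)
2. 957.447ms @ 3/2 + 957.447ms (3/2)
3. 1914.894ms @ 3 + 957.447ms (3/2)
4. 2872.34ms @ 9/2 + 957.447ms (3/2)
5. 3829.787ms @ 6 + 478.723ms (3/4)
6. 4308.511ms @ 27/4 + 478.723ms (3/4)
7. 4787.234ms @ 15/2 + 957.447ms (3/2)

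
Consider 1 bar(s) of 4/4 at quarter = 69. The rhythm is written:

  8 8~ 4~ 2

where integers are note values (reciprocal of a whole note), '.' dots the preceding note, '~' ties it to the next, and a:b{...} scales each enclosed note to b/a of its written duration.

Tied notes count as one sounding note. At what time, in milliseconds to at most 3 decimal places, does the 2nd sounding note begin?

note 2 onset = 1/2b = 434.783ms

1. 0.0ms @ 0 + 434.783ms (1/2)
2. 434.783ms @ 1/2 + 3043.478ms (7/2)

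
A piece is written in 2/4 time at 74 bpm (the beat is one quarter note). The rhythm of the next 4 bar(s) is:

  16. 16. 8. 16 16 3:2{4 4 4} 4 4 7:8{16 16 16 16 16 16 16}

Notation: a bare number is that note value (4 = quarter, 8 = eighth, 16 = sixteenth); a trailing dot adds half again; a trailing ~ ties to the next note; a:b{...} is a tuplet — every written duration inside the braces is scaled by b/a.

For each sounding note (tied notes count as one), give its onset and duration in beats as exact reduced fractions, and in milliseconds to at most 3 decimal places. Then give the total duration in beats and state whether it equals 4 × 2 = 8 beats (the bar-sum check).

1) 0.0ms=0b +304.054ms=3/8b
2) 304.054ms=3/8b +304.054ms=3/8b
3) 608.108ms=3/4b +608.108ms=3/4b
4) 1216.216ms=3/2b +202.703ms=1/4b
5) 1418.919ms=7/4b +202.703ms=1/4b
6) 1621.622ms=2b +540.541ms=2/3b
7) 2162.162ms=8/3b +540.541ms=2/3b
8) 2702.703ms=10/3b +540.541ms=2/3b
9) 3243.243ms=4b +810.811ms=1b
10) 4054.054ms=5b +810.811ms=1b
11) 4864.865ms=6b +231.66ms=2/7b
12) 5096.525ms=44/7b +231.66ms=2/7b
13) 5328.185ms=46/7b +231.66ms=2/7b
14) 5559.846ms=48/7b +231.66ms=2/7b
15) 5791.506ms=50/7b +231.66ms=2/7b
16) 6023.166ms=52/7b +231.66ms=2/7b
17) 6254.826ms=54/7b +231.66ms=2/7b
Σ=8b of 8 (74bpm 2/4) — PASS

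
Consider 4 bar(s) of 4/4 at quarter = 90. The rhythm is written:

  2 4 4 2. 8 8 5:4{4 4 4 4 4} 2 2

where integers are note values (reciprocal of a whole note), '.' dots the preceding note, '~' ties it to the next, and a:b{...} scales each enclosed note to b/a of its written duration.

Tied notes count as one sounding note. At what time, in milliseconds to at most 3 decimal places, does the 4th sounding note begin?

1. 0.0ms @ 0 + 1333.333ms (2)
2. 1333.333ms @ 2 + 666.667ms (1)
3. 2000.0ms @ 3 + 666.667ms (1)
4. 2666.667ms @ 4 + 2000.0ms (3)
5. 4666.667ms @ 7 + 333.333ms (1/2)
6. 5000.0ms @ 15/2 + 333.333ms (1/2)
7. 5333.333ms @ 8 + 533.333ms (4/5)
8. 5866.667ms @ 44/5 + 533.333ms (4/5)
9. 6400.0ms @ 48/5 + 533.333ms (4/5)
10. 6933.333ms @ 52/5 + 533.333ms (4/5)
11. 7466.667ms @ 56/5 + 533.333ms (4/5)
12. 8000.0ms @ 12 + 1333.333ms (2)
13. 9333.333ms @ 14 + 1333.333ms (2)

note 4 onset = 4b = 2666.667ms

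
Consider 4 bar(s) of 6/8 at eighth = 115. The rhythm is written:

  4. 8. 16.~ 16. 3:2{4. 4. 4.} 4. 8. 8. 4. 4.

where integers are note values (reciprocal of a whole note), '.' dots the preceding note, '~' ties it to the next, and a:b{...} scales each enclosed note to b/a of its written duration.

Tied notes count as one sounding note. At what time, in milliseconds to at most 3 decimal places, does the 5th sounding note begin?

1. 0.0ms @ 0 + 1565.217ms (3)
2. 1565.217ms @ 3 + 782.609ms (3/2)
3. 2347.826ms @ 9/2 + 782.609ms (3/2)
4. 3130.435ms @ 6 + 1043.478ms (2)
5. 4173.913ms @ 8 + 1043.478ms (2)
6. 5217.391ms @ 10 + 1043.478ms (2)
7. 6260.87ms @ 12 + 1565.217ms (3)
8. 7826.087ms @ 15 + 782.609ms (3/2)
9. 8608.696ms @ 33/2 + 782.609ms (3/2)
10. 9391.304ms @ 18 + 1565.217ms (3)
11. 10956.522ms @ 21 + 1565.217ms (3)

note 5 onset = 8b = 4173.913ms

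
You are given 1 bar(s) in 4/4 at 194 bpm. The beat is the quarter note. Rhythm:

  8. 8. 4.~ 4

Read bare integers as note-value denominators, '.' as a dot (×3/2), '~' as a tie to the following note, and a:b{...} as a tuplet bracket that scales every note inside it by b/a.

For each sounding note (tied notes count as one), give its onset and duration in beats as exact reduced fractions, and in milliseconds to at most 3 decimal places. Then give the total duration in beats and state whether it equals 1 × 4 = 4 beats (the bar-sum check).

1) 0.0ms=0b +231.959ms=3/4b
2) 231.959ms=3/4b +231.959ms=3/4b
3) 463.918ms=3/2b +773.196ms=5/2b
Σ=4b of 4 (194bpm 4/4) — PASS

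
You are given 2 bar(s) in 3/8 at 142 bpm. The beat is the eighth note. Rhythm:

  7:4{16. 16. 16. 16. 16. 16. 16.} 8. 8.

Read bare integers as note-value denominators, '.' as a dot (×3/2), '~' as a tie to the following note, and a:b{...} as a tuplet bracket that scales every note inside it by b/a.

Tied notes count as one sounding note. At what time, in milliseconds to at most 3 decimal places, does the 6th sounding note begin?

1. 0.0ms @ 0 + 181.087ms (3/7)
2. 181.087ms @ 3/7 + 181.087ms (3/7)
3. 362.173ms @ 6/7 + 181.087ms (3/7)
4. 543.26ms @ 9/7 + 181.087ms (3/7)
5. 724.346ms @ 12/7 + 181.087ms (3/7)
6. 905.433ms @ 15/7 + 181.087ms (3/7)
7. 1086.519ms @ 18/7 + 181.087ms (3/7)
8. 1267.606ms @ 3 + 633.803ms (3/2)
9. 1901.408ms @ 9/2 + 633.803ms (3/2)

note 6 onset = 15/7b = 905.433ms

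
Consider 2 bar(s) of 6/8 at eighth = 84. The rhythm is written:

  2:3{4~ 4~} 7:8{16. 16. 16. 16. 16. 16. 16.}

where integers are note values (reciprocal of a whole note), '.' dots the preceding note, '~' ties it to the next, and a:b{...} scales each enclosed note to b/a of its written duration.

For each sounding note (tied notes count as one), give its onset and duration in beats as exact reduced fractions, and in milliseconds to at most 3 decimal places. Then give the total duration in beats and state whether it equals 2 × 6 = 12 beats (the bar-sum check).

1) 0.0ms=0b +4897.959ms=48/7b
2) 4897.959ms=48/7b +612.245ms=6/7b
3) 5510.204ms=54/7b +612.245ms=6/7b
4) 6122.449ms=60/7b +612.245ms=6/7b
5) 6734.694ms=66/7b +612.245ms=6/7b
6) 7346.939ms=72/7b +612.245ms=6/7b
7) 7959.184ms=78/7b +612.245ms=6/7b
Σ=12b of 12 (84bpm 6/8) — PASS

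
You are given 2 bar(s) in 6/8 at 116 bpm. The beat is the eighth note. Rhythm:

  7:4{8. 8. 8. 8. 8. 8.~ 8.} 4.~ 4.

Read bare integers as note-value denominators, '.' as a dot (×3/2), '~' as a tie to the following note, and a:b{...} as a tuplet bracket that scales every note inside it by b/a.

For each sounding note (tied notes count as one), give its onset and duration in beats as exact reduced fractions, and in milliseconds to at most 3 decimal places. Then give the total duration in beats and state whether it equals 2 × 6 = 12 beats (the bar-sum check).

1) 0.0ms=0b +443.35ms=6/7b
2) 443.35ms=6/7b +443.35ms=6/7b
3) 886.7ms=12/7b +443.35ms=6/7b
4) 1330.049ms=18/7b +443.35ms=6/7b
5) 1773.399ms=24/7b +443.35ms=6/7b
6) 2216.749ms=30/7b +886.7ms=12/7b
7) 3103.448ms=6b +3103.448ms=6b
Σ=12b of 12 (116bpm 6/8) — PASS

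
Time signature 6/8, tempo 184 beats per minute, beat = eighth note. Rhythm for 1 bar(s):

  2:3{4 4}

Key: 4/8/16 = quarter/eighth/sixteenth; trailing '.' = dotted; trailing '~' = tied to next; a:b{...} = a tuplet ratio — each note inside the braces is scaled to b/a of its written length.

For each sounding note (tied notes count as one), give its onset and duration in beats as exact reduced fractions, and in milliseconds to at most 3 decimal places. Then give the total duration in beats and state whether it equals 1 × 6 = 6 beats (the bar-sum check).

1) 0.0ms=0b +978.261ms=3b
2) 978.261ms=3b +978.261ms=3b
Σ=6b of 6 (184bpm 6/8) — PASS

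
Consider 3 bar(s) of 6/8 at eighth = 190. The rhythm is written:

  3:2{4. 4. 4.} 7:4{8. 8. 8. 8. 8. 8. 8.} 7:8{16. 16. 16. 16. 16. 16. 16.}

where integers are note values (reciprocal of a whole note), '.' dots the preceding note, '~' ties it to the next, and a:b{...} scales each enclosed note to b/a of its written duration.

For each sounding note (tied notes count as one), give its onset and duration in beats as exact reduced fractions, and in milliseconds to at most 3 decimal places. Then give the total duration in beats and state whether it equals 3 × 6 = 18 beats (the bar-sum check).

1) 0.0ms=0b +631.579ms=2b
2) 631.579ms=2b +631.579ms=2b
3) 1263.158ms=4b +631.579ms=2b
4) 1894.737ms=6b +270.677ms=6/7b
5) 2165.414ms=48/7b +270.677ms=6/7b
6) 2436.09ms=54/7b +270.677ms=6/7b
7) 2706.767ms=60/7b +270.677ms=6/7b
8) 2977.444ms=66/7b +270.677ms=6/7b
9) 3248.12ms=72/7b +270.677ms=6/7b
10) 3518.797ms=78/7b +270.677ms=6/7b
11) 3789.474ms=12b +270.677ms=6/7b
12) 4060.15ms=90/7b +270.677ms=6/7b
13) 4330.827ms=96/7b +270.677ms=6/7b
14) 4601.504ms=102/7b +270.677ms=6/7b
15) 4872.18ms=108/7b +270.677ms=6/7b
16) 5142.857ms=114/7b +270.677ms=6/7b
17) 5413.534ms=120/7b +270.677ms=6/7b
Σ=18b of 18 (190bpm 6/8) — PASS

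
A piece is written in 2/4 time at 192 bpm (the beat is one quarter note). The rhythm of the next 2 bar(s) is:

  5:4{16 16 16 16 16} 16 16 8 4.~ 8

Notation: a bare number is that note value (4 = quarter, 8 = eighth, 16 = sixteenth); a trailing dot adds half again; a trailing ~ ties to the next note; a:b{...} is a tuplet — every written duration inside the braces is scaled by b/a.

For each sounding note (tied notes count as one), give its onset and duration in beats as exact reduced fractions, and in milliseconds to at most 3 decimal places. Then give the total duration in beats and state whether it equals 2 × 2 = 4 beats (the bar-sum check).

1) 0.0ms=0b +62.5ms=1/5b
2) 62.5ms=1/5b +62.5ms=1/5b
3) 125.0ms=2/5b +62.5ms=1/5b
4) 187.5ms=3/5b +62.5ms=1/5b
5) 250.0ms=4/5b +62.5ms=1/5b
6) 312.5ms=1b +78.125ms=1/4b
7) 390.625ms=5/4b +78.125ms=1/4b
8) 468.75ms=3/2b +156.25ms=1/2b
9) 625.0ms=2b +625.0ms=2b
Σ=4b of 4 (192bpm 2/4) — PASS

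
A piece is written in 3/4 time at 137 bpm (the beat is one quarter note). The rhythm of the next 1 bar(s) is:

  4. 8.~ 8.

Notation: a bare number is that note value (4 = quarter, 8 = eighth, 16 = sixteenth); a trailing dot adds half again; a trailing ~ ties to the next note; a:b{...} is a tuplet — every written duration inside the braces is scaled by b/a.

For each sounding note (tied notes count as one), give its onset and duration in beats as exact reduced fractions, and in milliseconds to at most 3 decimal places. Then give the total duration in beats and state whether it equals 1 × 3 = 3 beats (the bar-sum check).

1) 0.0ms=0b +656.934ms=3/2b
2) 656.934ms=3/2b +656.934ms=3/2b
Σ=3b of 3 (137bpm 3/4) — PASS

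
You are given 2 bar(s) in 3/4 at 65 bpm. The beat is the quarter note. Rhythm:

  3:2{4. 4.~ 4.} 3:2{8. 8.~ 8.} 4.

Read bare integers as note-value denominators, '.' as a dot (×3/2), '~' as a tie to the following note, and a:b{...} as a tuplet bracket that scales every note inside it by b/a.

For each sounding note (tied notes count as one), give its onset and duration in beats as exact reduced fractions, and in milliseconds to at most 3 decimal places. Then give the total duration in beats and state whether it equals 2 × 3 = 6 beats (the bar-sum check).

1) 0.0ms=0b +923.077ms=1b
2) 923.077ms=1b +1846.154ms=2b
3) 2769.231ms=3b +461.538ms=1/2b
4) 3230.769ms=7/2b +923.077ms=1b
5) 4153.846ms=9/2b +1384.615ms=3/2b
Σ=6b of 6 (65bpm 3/4) — PASS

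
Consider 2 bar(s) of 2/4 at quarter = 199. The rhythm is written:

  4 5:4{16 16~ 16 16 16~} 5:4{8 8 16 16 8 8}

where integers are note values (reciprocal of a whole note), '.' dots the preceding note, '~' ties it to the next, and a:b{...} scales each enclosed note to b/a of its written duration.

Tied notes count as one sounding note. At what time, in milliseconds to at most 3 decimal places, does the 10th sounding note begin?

1. 0.0ms @ 0 + 301.508ms (1)
2. 301.508ms @ 1 + 60.302ms (1/5)
3. 361.809ms @ 6/5 + 120.603ms (2/5)
4. 482.412ms @ 8/5 + 60.302ms (1/5)
5. 542.714ms @ 9/5 + 180.905ms (3/5)
6. 723.618ms @ 12/5 + 120.603ms (2/5)
7. 844.221ms @ 14/5 + 60.302ms (1/5)
8. 904.523ms @ 3 + 60.302ms (1/5)
9. 964.824ms @ 16/5 + 120.603ms (2/5)
10. 1085.427ms @ 18/5 + 120.603ms (2/5)

note 10 onset = 18/5b = 1085.427ms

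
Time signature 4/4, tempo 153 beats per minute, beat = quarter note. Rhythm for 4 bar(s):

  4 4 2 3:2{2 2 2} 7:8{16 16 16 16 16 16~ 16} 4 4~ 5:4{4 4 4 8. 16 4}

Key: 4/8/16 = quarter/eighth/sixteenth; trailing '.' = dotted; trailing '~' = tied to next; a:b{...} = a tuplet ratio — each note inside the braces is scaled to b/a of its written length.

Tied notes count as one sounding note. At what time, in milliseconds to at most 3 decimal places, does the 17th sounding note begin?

1. 0.0ms @ 0 + 392.157ms (1)
2. 392.157ms @ 1 + 392.157ms (1)
3. 784.314ms @ 2 + 784.314ms (2)
4. 1568.627ms @ 4 + 522.876ms (4/3)
5. 2091.503ms @ 16/3 + 522.876ms (4/3)
6. 2614.379ms @ 20/3 + 522.876ms (4/3)
7. 3137.255ms @ 8 + 112.045ms (2/7)
8. 3249.3ms @ 58/7 + 112.045ms (2/7)
9. 3361.345ms @ 60/7 + 112.045ms (2/7)
10. 3473.389ms @ 62/7 + 112.045ms (2/7)
11. 3585.434ms @ 64/7 + 112.045ms (2/7)
12. 3697.479ms @ 66/7 + 224.09ms (4/7)
13. 3921.569ms @ 10 + 392.157ms (1)
14. 4313.725ms @ 11 + 705.882ms (9/5)
15. 5019.608ms @ 64/5 + 313.725ms (4/5)
16. 5333.333ms @ 68/5 + 313.725ms (4/5)
17. 5647.059ms @ 72/5 + 235.294ms (3/5)
18. 5882.353ms @ 15 + 78.431ms (1/5)
19. 5960.784ms @ 76/5 + 313.725ms (4/5)

note 17 onset = 72/5b = 5647.059ms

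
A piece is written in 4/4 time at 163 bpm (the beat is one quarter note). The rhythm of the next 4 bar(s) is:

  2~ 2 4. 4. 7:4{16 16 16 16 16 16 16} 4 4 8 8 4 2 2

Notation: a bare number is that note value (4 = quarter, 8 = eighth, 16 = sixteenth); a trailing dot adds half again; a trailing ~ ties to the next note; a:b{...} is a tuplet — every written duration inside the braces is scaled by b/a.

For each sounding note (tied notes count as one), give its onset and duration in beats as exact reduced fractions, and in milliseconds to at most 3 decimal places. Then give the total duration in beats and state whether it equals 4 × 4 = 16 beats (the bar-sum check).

1) 0.0ms=0b +1472.393ms=4b
2) 1472.393ms=4b +552.147ms=3/2b
3) 2024.54ms=11/2b +552.147ms=3/2b
4) 2576.687ms=7b +52.585ms=1/7b
5) 2629.273ms=50/7b +52.585ms=1/7b
6) 2681.858ms=51/7b +52.585ms=1/7b
7) 2734.443ms=52/7b +52.585ms=1/7b
8) 2787.029ms=53/7b +52.585ms=1/7b
9) 2839.614ms=54/7b +52.585ms=1/7b
10) 2892.2ms=55/7b +52.585ms=1/7b
11) 2944.785ms=8b +368.098ms=1b
12) 3312.883ms=9b +368.098ms=1b
13) 3680.982ms=10b +184.049ms=1/2b
14) 3865.031ms=21/2b +184.049ms=1/2b
15) 4049.08ms=11b +368.098ms=1b
16) 4417.178ms=12b +736.196ms=2b
17) 5153.374ms=14b +736.196ms=2b
Σ=16b of 16 (163bpm 4/4) — PASS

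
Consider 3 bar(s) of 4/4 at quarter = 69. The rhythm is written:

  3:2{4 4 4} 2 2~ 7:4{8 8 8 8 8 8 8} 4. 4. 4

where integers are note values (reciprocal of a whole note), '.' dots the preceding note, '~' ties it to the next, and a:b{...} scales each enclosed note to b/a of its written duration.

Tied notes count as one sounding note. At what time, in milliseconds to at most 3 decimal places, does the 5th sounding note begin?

note 5 onset = 4b = 3478.261ms

1. 0.0ms @ 0 + 579.71ms (2/3)
2. 579.71ms @ 2/3 + 579.71ms (2/3)
3. 1159.42ms @ 4/3 + 579.71ms (2/3)
4. 1739.13ms @ 2 + 1739.13ms (2)
5. 3478.261ms @ 4 + 1987.578ms (16/7)
6. 5465.839ms @ 44/7 + 248.447ms (2/7)
7. 5714.286ms @ 46/7 + 248.447ms (2/7)
8. 5962.733ms @ 48/7 + 248.447ms (2/7)
9. 6211.18ms @ 50/7 + 248.447ms (2/7)
10. 6459.627ms @ 52/7 + 248.447ms (2/7)
11. 6708.075ms @ 54/7 + 248.447ms (2/7)
12. 6956.522ms @ 8 + 1304.348ms (3/2)
13. 8260.87ms @ 19/2 + 1304.348ms (3/2)
14. 9565.217ms @ 11 + 869.565ms (1)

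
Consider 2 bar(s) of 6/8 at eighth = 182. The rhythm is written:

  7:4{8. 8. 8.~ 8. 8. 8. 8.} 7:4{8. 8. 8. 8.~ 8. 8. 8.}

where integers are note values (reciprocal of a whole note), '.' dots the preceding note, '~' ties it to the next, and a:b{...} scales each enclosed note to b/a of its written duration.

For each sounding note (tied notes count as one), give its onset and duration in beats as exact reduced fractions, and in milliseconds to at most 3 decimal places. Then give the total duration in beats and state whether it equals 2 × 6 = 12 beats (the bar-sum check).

1) 0.0ms=0b +282.575ms=6/7b
2) 282.575ms=6/7b +282.575ms=6/7b
3) 565.149ms=12/7b +565.149ms=12/7b
4) 1130.298ms=24/7b +282.575ms=6/7b
5) 1412.873ms=30/7b +282.575ms=6/7b
6) 1695.447ms=36/7b +282.575ms=6/7b
7) 1978.022ms=6b +282.575ms=6/7b
8) 2260.597ms=48/7b +282.575ms=6/7b
9) 2543.171ms=54/7b +282.575ms=6/7b
10) 2825.746ms=60/7b +565.149ms=12/7b
11) 3390.895ms=72/7b +282.575ms=6/7b
12) 3673.469ms=78/7b +282.575ms=6/7b
Σ=12b of 12 (182bpm 6/8) — PASS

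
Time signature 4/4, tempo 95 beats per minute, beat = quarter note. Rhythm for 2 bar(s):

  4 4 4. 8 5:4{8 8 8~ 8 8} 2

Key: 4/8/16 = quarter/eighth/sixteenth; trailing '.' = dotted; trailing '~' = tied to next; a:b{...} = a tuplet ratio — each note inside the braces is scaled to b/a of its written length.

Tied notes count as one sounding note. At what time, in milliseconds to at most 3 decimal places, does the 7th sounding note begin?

note 7 onset = 24/5b = 3031.579ms

1. 0.0ms @ 0 + 631.579ms (1)
2. 631.579ms @ 1 + 631.579ms (1)
3. 1263.158ms @ 2 + 947.368ms (3/2)
4. 2210.526ms @ 7/2 + 315.789ms (1/2)
5. 2526.316ms @ 4 + 252.632ms (2/5)
6. 2778.947ms @ 22/5 + 252.632ms (2/5)
7. 3031.579ms @ 24/5 + 505.263ms (4/5)
8. 3536.842ms @ 28/5 + 252.632ms (2/5)
9. 3789.474ms @ 6 + 1263.158ms (2)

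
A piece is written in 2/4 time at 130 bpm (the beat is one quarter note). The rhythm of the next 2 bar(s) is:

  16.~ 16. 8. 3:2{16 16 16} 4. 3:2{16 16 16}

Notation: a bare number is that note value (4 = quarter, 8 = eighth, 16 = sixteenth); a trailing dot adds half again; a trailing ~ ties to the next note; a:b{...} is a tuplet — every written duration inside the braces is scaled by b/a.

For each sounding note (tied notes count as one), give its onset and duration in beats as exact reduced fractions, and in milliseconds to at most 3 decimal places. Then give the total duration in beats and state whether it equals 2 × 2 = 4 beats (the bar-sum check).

1) 0.0ms=0b +346.154ms=3/4b
2) 346.154ms=3/4b +346.154ms=3/4b
3) 692.308ms=3/2b +76.923ms=1/6b
4) 769.231ms=5/3b +76.923ms=1/6b
5) 846.154ms=11/6b +76.923ms=1/6b
6) 923.077ms=2b +692.308ms=3/2b
7) 1615.385ms=7/2b +76.923ms=1/6b
8) 1692.308ms=11/3b +76.923ms=1/6b
9) 1769.231ms=23/6b +76.923ms=1/6b
Σ=4b of 4 (130bpm 2/4) — PASS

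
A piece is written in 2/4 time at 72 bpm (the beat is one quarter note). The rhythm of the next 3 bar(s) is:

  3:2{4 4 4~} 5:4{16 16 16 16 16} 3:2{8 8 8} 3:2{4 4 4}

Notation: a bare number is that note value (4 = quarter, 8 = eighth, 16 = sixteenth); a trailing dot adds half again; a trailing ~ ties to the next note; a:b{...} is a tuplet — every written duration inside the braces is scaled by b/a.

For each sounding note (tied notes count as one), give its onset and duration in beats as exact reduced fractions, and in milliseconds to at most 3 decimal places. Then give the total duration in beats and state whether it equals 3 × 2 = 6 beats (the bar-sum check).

1) 0.0ms=0b +555.556ms=2/3b
2) 555.556ms=2/3b +555.556ms=2/3b
3) 1111.111ms=4/3b +722.222ms=13/15b
4) 1833.333ms=11/5b +166.667ms=1/5b
5) 2000.0ms=12/5b +166.667ms=1/5b
6) 2166.667ms=13/5b +166.667ms=1/5b
7) 2333.333ms=14/5b +166.667ms=1/5b
8) 2500.0ms=3b +277.778ms=1/3b
9) 2777.778ms=10/3b +277.778ms=1/3b
10) 3055.556ms=11/3b +277.778ms=1/3b
11) 3333.333ms=4b +555.556ms=2/3b
12) 3888.889ms=14/3b +555.556ms=2/3b
13) 4444.444ms=16/3b +555.556ms=2/3b
Σ=6b of 6 (72bpm 2/4) — PASS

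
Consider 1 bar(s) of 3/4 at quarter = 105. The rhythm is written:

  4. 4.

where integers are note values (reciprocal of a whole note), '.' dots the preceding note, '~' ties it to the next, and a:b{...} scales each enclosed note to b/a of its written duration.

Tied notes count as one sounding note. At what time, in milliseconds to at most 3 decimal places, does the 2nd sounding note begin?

note 2 onset = 3/2b = 857.143ms

1. 0.0ms @ 0 + 857.143ms (3/2)
2. 857.143ms @ 3/2 + 857.143ms (3/2)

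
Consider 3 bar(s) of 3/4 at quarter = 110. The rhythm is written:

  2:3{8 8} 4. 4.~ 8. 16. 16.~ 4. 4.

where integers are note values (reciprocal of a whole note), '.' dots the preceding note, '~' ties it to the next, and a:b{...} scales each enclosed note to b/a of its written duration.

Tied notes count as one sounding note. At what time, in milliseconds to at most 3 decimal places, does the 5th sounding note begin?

1. 0.0ms @ 0 + 409.091ms (3/4)
2. 409.091ms @ 3/4 + 409.091ms (3/4)
3. 818.182ms @ 3/2 + 818.182ms (3/2)
4. 1636.364ms @ 3 + 1227.273ms (9/4)
5. 2863.636ms @ 21/4 + 204.545ms (3/8)
6. 3068.182ms @ 45/8 + 1022.727ms (15/8)
7. 4090.909ms @ 15/2 + 818.182ms (3/2)

note 5 onset = 21/4b = 2863.636ms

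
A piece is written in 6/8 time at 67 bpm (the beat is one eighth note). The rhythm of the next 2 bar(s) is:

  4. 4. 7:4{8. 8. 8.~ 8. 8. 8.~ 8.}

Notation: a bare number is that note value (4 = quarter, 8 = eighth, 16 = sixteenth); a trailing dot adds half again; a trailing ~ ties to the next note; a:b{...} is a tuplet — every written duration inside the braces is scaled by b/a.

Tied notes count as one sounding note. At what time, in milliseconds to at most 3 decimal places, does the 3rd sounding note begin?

1. 0.0ms @ 0 + 2686.567ms (3)
2. 2686.567ms @ 3 + 2686.567ms (3)
3. 5373.134ms @ 6 + 767.591ms (6/7)
4. 6140.725ms @ 48/7 + 767.591ms (6/7)
5. 6908.316ms @ 54/7 + 1535.181ms (12/7)
6. 8443.497ms @ 66/7 + 767.591ms (6/7)
7. 9211.087ms @ 72/7 + 1535.181ms (12/7)

note 3 onset = 6b = 5373.134ms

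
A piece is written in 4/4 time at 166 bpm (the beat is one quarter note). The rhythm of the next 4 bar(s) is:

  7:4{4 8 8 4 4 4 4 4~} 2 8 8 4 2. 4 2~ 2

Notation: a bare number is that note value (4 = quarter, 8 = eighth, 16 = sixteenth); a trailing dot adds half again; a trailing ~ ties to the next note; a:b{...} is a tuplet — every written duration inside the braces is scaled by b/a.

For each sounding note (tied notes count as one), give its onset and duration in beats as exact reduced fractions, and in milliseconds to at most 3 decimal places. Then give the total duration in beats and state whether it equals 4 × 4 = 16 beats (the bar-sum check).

1) 0.0ms=0b +206.54ms=4/7b
2) 206.54ms=4/7b +103.27ms=2/7b
3) 309.811ms=6/7b +103.27ms=2/7b
4) 413.081ms=8/7b +206.54ms=4/7b
5) 619.621ms=12/7b +206.54ms=4/7b
6) 826.162ms=16/7b +206.54ms=4/7b
7) 1032.702ms=20/7b +206.54ms=4/7b
8) 1239.243ms=24/7b +929.432ms=18/7b
9) 2168.675ms=6b +180.723ms=1/2b
10) 2349.398ms=13/2b +180.723ms=1/2b
11) 2530.12ms=7b +361.446ms=1b
12) 2891.566ms=8b +1084.337ms=3b
13) 3975.904ms=11b +361.446ms=1b
14) 4337.349ms=12b +1445.783ms=4b
Σ=16b of 16 (166bpm 4/4) — PASS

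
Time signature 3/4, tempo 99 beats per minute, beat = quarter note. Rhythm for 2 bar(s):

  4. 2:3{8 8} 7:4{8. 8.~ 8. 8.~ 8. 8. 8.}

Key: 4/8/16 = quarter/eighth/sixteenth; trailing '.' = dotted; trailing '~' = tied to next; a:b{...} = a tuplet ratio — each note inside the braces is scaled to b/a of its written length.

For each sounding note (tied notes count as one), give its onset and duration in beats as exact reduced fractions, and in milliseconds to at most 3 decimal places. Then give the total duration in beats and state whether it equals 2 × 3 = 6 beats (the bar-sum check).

1) 0.0ms=0b +909.091ms=3/2b
2) 909.091ms=3/2b +454.545ms=3/4b
3) 1363.636ms=9/4b +454.545ms=3/4b
4) 1818.182ms=3b +259.74ms=3/7b
5) 2077.922ms=24/7b +519.481ms=6/7b
6) 2597.403ms=30/7b +519.481ms=6/7b
7) 3116.883ms=36/7b +259.74ms=3/7b
8) 3376.623ms=39/7b +259.74ms=3/7b
Σ=6b of 6 (99bpm 3/4) — PASS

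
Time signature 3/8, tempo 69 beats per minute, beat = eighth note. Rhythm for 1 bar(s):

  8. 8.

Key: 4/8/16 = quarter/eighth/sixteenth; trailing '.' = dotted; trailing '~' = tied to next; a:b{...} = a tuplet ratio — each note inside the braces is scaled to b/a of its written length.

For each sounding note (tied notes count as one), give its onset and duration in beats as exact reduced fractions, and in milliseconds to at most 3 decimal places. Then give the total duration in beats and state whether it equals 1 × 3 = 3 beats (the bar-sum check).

1) 0.0ms=0b +1304.348ms=3/2b
2) 1304.348ms=3/2b +1304.348ms=3/2b
Σ=3b of 3 (69bpm 3/8) — PASS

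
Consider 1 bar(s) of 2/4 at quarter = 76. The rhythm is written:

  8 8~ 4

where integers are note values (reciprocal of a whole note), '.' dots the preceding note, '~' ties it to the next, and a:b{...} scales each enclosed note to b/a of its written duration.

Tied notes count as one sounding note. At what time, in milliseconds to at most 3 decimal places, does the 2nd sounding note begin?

1. 0.0ms @ 0 + 394.737ms (1/2)
2. 394.737ms @ 1/2 + 1184.211ms (3/2)

note 2 onset = 1/2b = 394.737ms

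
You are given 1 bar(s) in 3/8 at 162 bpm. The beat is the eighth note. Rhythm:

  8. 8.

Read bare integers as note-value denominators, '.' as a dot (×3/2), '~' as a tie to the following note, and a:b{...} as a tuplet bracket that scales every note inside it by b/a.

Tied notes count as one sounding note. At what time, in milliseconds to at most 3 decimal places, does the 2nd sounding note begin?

note 2 onset = 3/2b = 555.556ms

1. 0.0ms @ 0 + 555.556ms (3/2)
2. 555.556ms @ 3/2 + 555.556ms (3/2)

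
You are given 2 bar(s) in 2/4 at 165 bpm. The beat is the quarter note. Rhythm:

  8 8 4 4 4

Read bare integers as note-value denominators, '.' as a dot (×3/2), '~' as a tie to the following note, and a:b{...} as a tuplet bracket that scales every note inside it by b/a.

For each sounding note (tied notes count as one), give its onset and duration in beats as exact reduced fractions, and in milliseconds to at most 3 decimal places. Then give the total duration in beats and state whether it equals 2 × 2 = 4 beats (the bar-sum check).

1) 0.0ms=0b +181.818ms=1/2b
2) 181.818ms=1/2b +181.818ms=1/2b
3) 363.636ms=1b +363.636ms=1b
4) 727.273ms=2b +363.636ms=1b
5) 1090.909ms=3b +363.636ms=1b
Σ=4b of 4 (165bpm 2/4) — PASS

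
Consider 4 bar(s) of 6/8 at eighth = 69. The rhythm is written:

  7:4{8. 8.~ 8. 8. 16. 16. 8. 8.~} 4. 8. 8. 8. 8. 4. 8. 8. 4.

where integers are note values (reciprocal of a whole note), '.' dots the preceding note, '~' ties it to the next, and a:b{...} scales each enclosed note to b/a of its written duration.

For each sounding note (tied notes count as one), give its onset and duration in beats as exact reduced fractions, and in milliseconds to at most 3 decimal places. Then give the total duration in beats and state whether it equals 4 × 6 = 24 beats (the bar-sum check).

1) 0.0ms=0b +745.342ms=6/7b
2) 745.342ms=6/7b +1490.683ms=12/7b
3) 2236.025ms=18/7b +745.342ms=6/7b
4) 2981.366ms=24/7b +372.671ms=3/7b
5) 3354.037ms=27/7b +372.671ms=3/7b
6) 3726.708ms=30/7b +745.342ms=6/7b
7) 4472.05ms=36/7b +3354.037ms=27/7b
8) 7826.087ms=9b +1304.348ms=3/2b
9) 9130.435ms=21/2b +1304.348ms=3/2b
10) 10434.783ms=12b +1304.348ms=3/2b
11) 11739.13ms=27/2b +1304.348ms=3/2b
12) 13043.478ms=15b +2608.696ms=3b
13) 15652.174ms=18b +1304.348ms=3/2b
14) 16956.522ms=39/2b +1304.348ms=3/2b
15) 18260.87ms=21b +2608.696ms=3b
Σ=24b of 24 (69bpm 6/8) — PASS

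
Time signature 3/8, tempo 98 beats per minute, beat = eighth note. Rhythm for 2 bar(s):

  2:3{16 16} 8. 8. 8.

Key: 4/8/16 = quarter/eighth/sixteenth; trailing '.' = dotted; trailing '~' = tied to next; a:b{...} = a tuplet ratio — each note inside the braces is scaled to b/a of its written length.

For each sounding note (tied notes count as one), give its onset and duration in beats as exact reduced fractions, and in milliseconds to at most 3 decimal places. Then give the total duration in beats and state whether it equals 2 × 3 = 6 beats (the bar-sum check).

1) 0.0ms=0b +459.184ms=3/4b
2) 459.184ms=3/4b +459.184ms=3/4b
3) 918.367ms=3/2b +918.367ms=3/2b
4) 1836.735ms=3b +918.367ms=3/2b
5) 2755.102ms=9/2b +918.367ms=3/2b
Σ=6b of 6 (98bpm 3/8) — PASS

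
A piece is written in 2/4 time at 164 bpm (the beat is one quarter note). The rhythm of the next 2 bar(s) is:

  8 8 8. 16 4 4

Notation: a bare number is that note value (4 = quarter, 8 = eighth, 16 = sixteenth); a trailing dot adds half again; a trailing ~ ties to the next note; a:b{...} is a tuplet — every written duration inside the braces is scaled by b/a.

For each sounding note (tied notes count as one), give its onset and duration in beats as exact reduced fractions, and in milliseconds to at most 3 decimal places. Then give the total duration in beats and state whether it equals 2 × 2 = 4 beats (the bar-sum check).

1) 0.0ms=0b +182.927ms=1/2b
2) 182.927ms=1/2b +182.927ms=1/2b
3) 365.854ms=1b +274.39ms=3/4b
4) 640.244ms=7/4b +91.463ms=1/4b
5) 731.707ms=2b +365.854ms=1b
6) 1097.561ms=3b +365.854ms=1b
Σ=4b of 4 (164bpm 2/4) — PASS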